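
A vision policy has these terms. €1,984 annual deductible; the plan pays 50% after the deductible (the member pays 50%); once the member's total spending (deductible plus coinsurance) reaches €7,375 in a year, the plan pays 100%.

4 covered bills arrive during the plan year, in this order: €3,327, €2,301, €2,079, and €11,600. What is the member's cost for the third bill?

Bill 1, €3,327: €1,984 to deductible, leaving €1,343; member's 50% is €671.50. Member pays €2,655.50; OOP now €2,655.50.
Bill 2, €2,301: deductible met; 50% of €2,301 = €1,150.50. Member owes €1,150.50 (running OOP €3,806).
Bill 3, €2,079: deductible already satisfied, so member's share is 50% × €2,079 = €1,039.50. Member owes €1,039.50 (running OOP €4,845.50).

€1,039.50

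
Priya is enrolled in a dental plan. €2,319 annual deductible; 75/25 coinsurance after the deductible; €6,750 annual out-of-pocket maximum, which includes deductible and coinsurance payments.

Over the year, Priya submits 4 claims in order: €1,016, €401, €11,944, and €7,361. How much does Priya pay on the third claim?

€3,662.50

#1 (€1,016): entire amount goes to the deductible. Patient pays €1,016; OOP now €1,016.
#2 (€401): entire amount goes to the deductible. Patient pays €401; OOP now €1,417.
#3 (€11,944): €902 to deductible, leaving €11,042; coinsurance €11,042 × 25% = €2,760.50. Patient owes €3,662.50 (running OOP €5,079.50).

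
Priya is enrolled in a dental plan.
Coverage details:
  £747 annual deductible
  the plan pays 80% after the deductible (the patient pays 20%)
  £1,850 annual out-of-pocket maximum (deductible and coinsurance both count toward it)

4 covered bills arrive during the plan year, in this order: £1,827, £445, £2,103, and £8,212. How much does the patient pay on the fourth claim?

£377.40

Claim 1 (£1,827): deductible takes £747, £1,080 remains; patient's 20% is £216. Patient owes £963 (running OOP £963).
Claim 2 (£445): deductible met; 20% of £445 = £89. Cost to patient: £89. OOP to date £1,052.
Claim 3 (£2,103): 20% coinsurance on £2,103 = £420.60. Cost to patient: £420.60. OOP to date £1,472.60.
Claim 4 (£8,212): deductible met; 20% of £8,212 = £1,642.40. That would push OOP to £3,115, over the £1,850 cap, so patient pays £1,850 − £1,472.60 = £377.40.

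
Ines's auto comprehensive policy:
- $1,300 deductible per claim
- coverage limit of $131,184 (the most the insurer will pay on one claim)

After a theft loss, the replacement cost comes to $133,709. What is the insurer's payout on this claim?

$131,184

Less the $1,300 deductible: $133,709 − $1,300 = $132,409.
Since $132,409 > $131,184, the payout is capped at $131,184.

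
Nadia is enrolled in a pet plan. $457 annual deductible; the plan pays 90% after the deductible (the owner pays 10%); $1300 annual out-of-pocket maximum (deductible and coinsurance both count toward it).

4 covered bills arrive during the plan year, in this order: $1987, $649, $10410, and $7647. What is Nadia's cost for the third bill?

Claim 1 — $1987: $457 finishes the deductible; $1530 goes to coinsurance; owner's 10% is $153. Cost to owner: $610. OOP to date $610.
Claim 2 — $649: 10% coinsurance on $649 = $64.90. Cost to owner: $64.90. OOP to date $674.90.
Claim 3 — $10410: 10% coinsurance on $10410 = $1041. OOP would hit $1715.90 > $1300, so the cap limits the owner to $1300 − $674.90 = $625.10.

$625.10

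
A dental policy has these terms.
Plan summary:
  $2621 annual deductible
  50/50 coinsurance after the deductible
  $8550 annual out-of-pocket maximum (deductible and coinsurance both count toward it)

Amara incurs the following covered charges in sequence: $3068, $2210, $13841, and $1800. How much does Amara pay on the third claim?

$4600.50

Claim 1 ($3068): deductible takes $2621, $447 remains; patient's 50% is $223.50. Patient pays $2844.50; OOP now $2844.50.
Claim 2 ($2210): deductible already satisfied, so patient's share is 50% × $2210 = $1105. Cost to patient: $1105. OOP to date $3949.50.
Claim 3 ($13841): deductible already satisfied, so patient's share is 50% × $13841 = $6920.50. OOP would hit $10870 > $8550, so the cap limits the patient to $8550 − $3949.50 = $4600.50.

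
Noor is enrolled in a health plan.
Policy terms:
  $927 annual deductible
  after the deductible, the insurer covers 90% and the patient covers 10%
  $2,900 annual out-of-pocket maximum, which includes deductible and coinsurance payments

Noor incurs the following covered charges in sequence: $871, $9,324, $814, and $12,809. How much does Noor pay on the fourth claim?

Claim 1 ($871): fully absorbed by the deductible. Patient owes $871 (running OOP $871).
Claim 2 ($9,324): $56 to deductible, leaving $9,268; patient's 10% is $926.80. Cost to patient: $982.80. OOP to date $1,853.80.
Claim 3 ($814): deductible met; 10% of $814 = $81.40. Patient pays $81.40; OOP now $1,935.20.
Claim 4 ($12,809): deductible already satisfied, so patient's share is 10% × $12,809 = $1,280.90. Adding that to $1,935.20 gives $3,216.10, past the $2,900 cap; patient pays only $2,900 − $1,935.20 = $964.80.

$964.80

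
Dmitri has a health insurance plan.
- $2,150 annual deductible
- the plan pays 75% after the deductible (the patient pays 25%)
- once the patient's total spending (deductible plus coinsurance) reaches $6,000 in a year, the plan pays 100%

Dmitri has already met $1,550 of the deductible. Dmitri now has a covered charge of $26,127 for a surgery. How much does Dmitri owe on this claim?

$4,450

$1,550 of the $2,150 deductible is already met, leaving $600.
After the $600 deductible portion, $26,127 − $600 = $25,527 is subject to coinsurance.
Patient's 25% share of $25,527 is $6,381.75.
So the patient owes $600 + $6,381.75 = $6,981.75 before any cap.
Year-to-date out-of-pocket would reach $1,550 + $6,981.75 = $8,531.75, above the $6,000 maximum, so the patient pays only $6,000 − $1,550 = $4,450.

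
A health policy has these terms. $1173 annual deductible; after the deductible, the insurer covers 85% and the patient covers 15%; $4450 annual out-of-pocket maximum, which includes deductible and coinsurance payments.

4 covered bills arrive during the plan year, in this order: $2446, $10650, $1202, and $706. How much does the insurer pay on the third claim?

Bill 1, $2446: deductible takes $1173, $1273 remains; patient's 15% is $190.95. Cost to patient: $1363.95. OOP to date $1363.95. Insurer: $2446 − $1363.95 = $1082.05.
Bill 2, $10650: 15% coinsurance on $10650 = $1597.50. Cost to patient: $1597.50. OOP to date $2961.45. Plan pays $10650 − $1597.50 = $9052.50.
Bill 3, $1202: deductible met; 15% of $1202 = $180.30. Patient owes $180.30 (running OOP $3141.75). Insurer: $1202 − $180.30 = $1021.70.

$1021.70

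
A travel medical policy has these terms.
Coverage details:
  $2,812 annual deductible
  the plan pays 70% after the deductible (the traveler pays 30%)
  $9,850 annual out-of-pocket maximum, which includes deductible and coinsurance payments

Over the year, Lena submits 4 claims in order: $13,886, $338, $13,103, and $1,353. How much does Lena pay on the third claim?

$3,614.40

Bill 1, $13,886: deductible takes $2,812, $11,074 remains; traveler's 30% is $3,322.20. Cost to traveler: $6,134.20. OOP to date $6,134.20.
Bill 2, $338: deductible met; 30% of $338 = $101.40. Traveler owes $101.40 (running OOP $6,235.60).
Bill 3, $13,103: 30% coinsurance on $13,103 = $3,930.90. That would push OOP to $10,166.50, over the $9,850 cap, so traveler pays $9,850 − $6,235.60 = $3,614.40.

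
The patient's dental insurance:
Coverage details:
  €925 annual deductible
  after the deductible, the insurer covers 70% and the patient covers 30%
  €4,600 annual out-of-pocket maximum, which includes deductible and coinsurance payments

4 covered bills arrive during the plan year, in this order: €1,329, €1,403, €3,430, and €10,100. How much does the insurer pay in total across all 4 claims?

€11,662

Bill 1, €1,329: €925 to deductible, leaving €404; patient's 30% is €121.20. Patient pays €1,046.20; OOP now €1,046.20. Plan pays €1,329 − €1,046.20 = €282.80.
Bill 2, €1,403: deductible already satisfied, so patient's share is 30% × €1,403 = €420.90. Patient pays €420.90; OOP now €1,467.10. Insurer: €1,403 − €420.90 = €982.10.
Bill 3, €3,430: deductible met; 30% of €3,430 = €1,029. Patient pays €1,029; OOP now €2,496.10. Plan pays €3,430 − €1,029 = €2,401.
Bill 4, €10,100: deductible already satisfied, so patient's share is 30% × €10,100 = €3,030. Adding that to €2,496.10 gives €5,526.10, past the €4,600 cap; patient pays only €4,600 − €2,496.10 = €2,103.90. Insurer: €10,100 − €2,103.90 = €7,996.10.
Insurer total: €282.80 + €982.10 + €2,401 + €7,996.10 = €11,662.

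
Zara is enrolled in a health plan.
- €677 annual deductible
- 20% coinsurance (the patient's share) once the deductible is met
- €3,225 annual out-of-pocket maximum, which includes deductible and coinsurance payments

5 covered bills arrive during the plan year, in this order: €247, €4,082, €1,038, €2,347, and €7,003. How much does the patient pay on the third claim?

Bill 1, €247: entire amount goes to the deductible. Cost to patient: €247. OOP to date €247.
Bill 2, €4,082: €430 finishes the deductible; €3,652 goes to coinsurance; 20% of €3,652 = €730.40. Patient owes €1,160.40 (running OOP €1,407.40).
Bill 3, €1,038: 20% coinsurance on €1,038 = €207.60. Patient pays €207.60; OOP now €1,615.

€207.60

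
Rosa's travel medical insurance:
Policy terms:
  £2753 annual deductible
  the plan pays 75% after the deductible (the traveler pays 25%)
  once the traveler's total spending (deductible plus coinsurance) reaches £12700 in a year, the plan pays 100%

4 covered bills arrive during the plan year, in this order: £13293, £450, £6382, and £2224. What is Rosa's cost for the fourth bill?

Claim 1 (£13293): £2753 finishes the deductible; £10540 goes to coinsurance; coinsurance £10540 × 25% = £2635. Cost to traveler: £5388. OOP to date £5388.
Claim 2 (£450): 25% coinsurance on £450 = £112.50. Cost to traveler: £112.50. OOP to date £5500.50.
Claim 3 (£6382): 25% coinsurance on £6382 = £1595.50. Cost to traveler: £1595.50. OOP to date £7096.
Claim 4 (£2224): deductible met; 25% of £2224 = £556. Traveler pays £556; OOP now £7652.

£556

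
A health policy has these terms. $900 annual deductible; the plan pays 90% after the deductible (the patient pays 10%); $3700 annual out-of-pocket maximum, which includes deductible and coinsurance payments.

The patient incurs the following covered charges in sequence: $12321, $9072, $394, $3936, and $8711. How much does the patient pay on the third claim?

Claim 1 — $12321: $900 finishes the deductible; $11421 goes to coinsurance; patient's 10% is $1142.10. Patient pays $2042.10; OOP now $2042.10.
Claim 2 — $9072: deductible met; 10% of $9072 = $907.20. Patient pays $907.20; OOP now $2949.30.
Claim 3 — $394: deductible met; 10% of $394 = $39.40. Patient owes $39.40 (running OOP $2988.70).

$39.40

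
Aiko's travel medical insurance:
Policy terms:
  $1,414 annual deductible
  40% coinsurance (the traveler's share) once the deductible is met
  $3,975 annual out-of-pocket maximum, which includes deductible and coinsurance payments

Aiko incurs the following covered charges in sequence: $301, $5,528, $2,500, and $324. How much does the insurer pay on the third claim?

Claim 1 ($301): entire amount goes to the deductible. Traveler pays $301; OOP now $301. Insurer: $301 − $301 = $0.
Claim 2 ($5,528): deductible takes $1,113, $4,415 remains; traveler's 40% is $1,766. Traveler pays $2,879; OOP now $3,180. Plan pays $5,528 − $2,879 = $2,649.
Claim 3 ($2,500): deductible already satisfied, so traveler's share is 40% × $2,500 = $1,000. OOP would hit $4,180 > $3,975, so the cap limits the traveler to $3,975 − $3,180 = $795. Plan pays $2,500 − $795 = $1,705.

$1,705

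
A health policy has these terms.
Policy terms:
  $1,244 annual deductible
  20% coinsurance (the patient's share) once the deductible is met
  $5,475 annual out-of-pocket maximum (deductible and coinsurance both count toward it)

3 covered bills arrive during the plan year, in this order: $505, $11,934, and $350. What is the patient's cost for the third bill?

$70

Claim 1 ($505): entire amount goes to the deductible. Patient owes $505 (running OOP $505).
Claim 2 ($11,934): $739 finishes the deductible; $11,195 goes to coinsurance; patient's 20% is $2,239. Cost to patient: $2,978. OOP to date $3,483.
Claim 3 ($350): 20% coinsurance on $350 = $70. Patient pays $70; OOP now $3,553.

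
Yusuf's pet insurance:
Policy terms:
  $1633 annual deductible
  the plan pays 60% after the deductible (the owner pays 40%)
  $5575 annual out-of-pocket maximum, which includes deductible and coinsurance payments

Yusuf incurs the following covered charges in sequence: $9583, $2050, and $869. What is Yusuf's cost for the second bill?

$762

#1 ($9583): $1633 to deductible, leaving $7950; 40% of $7950 = $3180. Cost to owner: $4813. OOP to date $4813.
#2 ($2050): deductible already satisfied, so owner's share is 40% × $2050 = $820. That would push OOP to $5633, over the $5575 cap, so owner pays $5575 − $4813 = $762.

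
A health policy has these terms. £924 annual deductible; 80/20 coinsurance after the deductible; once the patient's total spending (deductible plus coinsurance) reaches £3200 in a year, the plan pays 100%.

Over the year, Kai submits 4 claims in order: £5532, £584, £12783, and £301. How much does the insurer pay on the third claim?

£11545.40

#1 (£5532): £924 to deductible, leaving £4608; patient's 20% is £921.60. Patient pays £1845.60; OOP now £1845.60. Plan pays £5532 − £1845.60 = £3686.40.
#2 (£584): deductible met; 20% of £584 = £116.80. Patient owes £116.80 (running OOP £1962.40). Insurer: £584 − £116.80 = £467.20.
#3 (£12783): deductible already satisfied, so patient's share is 20% × £12783 = £2556.60. Adding that to £1962.40 gives £4519, past the £3200 cap; patient pays only £3200 − £1962.40 = £1237.60. Plan pays £12783 − £1237.60 = £11545.40.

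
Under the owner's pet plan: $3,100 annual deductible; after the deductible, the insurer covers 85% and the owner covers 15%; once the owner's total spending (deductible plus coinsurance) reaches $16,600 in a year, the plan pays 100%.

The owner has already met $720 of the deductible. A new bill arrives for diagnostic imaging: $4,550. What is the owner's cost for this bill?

Deductible still to meet: $3,100 − $720 = $2,380.
The remaining $2,170 (= $4,550 − $2,380) moves to coinsurance.
15% of $2,170 = $325.50 falls to the owner.
That puts the owner's cost at $2,380 + $325.50 = $2,705.50 before any cap.
Total out-of-pocket so far would be $720 + $2,705.50 = $3,425.50, below the $16,600 cap — no reduction.

$2,705.50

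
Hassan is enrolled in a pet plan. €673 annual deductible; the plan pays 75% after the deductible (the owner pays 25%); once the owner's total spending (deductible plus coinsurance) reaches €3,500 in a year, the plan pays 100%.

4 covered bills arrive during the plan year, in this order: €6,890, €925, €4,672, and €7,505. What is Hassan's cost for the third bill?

Claim 1 — €6,890: deductible takes €673, €6,217 remains; owner's 25% is €1,554.25. Owner pays €2,227.25; OOP now €2,227.25.
Claim 2 — €925: deductible met; 25% of €925 = €231.25. Owner owes €231.25 (running OOP €2,458.50).
Claim 3 — €4,672: deductible met; 25% of €4,672 = €1,168. Adding that to €2,458.50 gives €3,626.50, past the €3,500 cap; owner pays only €3,500 − €2,458.50 = €1,041.50.

€1,041.50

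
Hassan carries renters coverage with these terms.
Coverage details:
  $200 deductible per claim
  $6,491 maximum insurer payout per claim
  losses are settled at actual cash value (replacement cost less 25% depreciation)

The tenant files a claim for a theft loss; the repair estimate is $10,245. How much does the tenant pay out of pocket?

$3,754

Actual cash value after 25% depreciation: $10,245 × 75% = $7,683.75.
After the deductible, $7,683.75 − $200 = $7,483.75 remains.
$7,483.75 exceeds the $6,491 limit, so the insurer pays the limit: $6,491.
Out of pocket: $10,245 − $6,491 = $3,754.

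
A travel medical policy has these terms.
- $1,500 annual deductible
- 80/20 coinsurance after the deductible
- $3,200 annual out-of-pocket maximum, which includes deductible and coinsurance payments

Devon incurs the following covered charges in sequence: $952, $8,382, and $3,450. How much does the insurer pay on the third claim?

$3,316.80

Bill 1, $952: fully absorbed by the deductible. Cost to traveler: $952. OOP to date $952. Insurer: $952 − $952 = $0.
Bill 2, $8,382: deductible takes $548, $7,834 remains; traveler's 20% is $1,566.80. Traveler owes $2,114.80 (running OOP $3,066.80). Insurer: $8,382 − $2,114.80 = $6,267.20.
Bill 3, $3,450: deductible already satisfied, so traveler's share is 20% × $3,450 = $690. Adding that to $3,066.80 gives $3,756.80, past the $3,200 cap; traveler pays only $3,200 − $3,066.80 = $133.20. Plan pays $3,450 − $133.20 = $3,316.80.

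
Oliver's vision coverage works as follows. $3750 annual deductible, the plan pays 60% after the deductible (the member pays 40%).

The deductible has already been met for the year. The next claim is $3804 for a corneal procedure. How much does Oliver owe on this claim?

$1521.60

The deductible is already satisfied, so the full bill goes to coinsurance.
Coinsurance: $3804 × 40% = $1521.60.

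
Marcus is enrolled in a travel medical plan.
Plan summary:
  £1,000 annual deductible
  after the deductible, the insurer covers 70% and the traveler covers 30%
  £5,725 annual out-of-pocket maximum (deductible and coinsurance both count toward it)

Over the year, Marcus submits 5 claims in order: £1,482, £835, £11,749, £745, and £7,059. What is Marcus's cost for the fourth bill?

#1 (£1,482): deductible takes £1,000, £482 remains; traveler's 30% is £144.60. Traveler pays £1,144.60; OOP now £1,144.60.
#2 (£835): deductible met; 30% of £835 = £250.50. Cost to traveler: £250.50. OOP to date £1,395.10.
#3 (£11,749): deductible already satisfied, so traveler's share is 30% × £11,749 = £3,524.70. Traveler owes £3,524.70 (running OOP £4,919.80).
#4 (£745): deductible already satisfied, so traveler's share is 30% × £745 = £223.50. Traveler owes £223.50 (running OOP £5,143.30).

£223.50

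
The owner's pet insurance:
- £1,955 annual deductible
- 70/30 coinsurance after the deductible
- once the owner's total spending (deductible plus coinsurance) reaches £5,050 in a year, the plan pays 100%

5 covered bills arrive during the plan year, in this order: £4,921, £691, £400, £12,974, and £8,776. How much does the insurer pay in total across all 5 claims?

£22,712

Claim 1 — £4,921: £1,955 to deductible, leaving £2,966; owner's 30% is £889.80. Cost to owner: £2,844.80. OOP to date £2,844.80. Plan pays £4,921 − £2,844.80 = £2,076.20.
Claim 2 — £691: deductible met; 30% of £691 = £207.30. Cost to owner: £207.30. OOP to date £3,052.10. Insurer: £691 − £207.30 = £483.70.
Claim 3 — £400: deductible already satisfied, so owner's share is 30% × £400 = £120. Cost to owner: £120. OOP to date £3,172.10. Plan pays £400 − £120 = £280.
Claim 4 — £12,974: deductible met; 30% of £12,974 = £3,892.20. OOP would hit £7,064.30 > £5,050, so the cap limits the owner to £5,050 − £3,172.10 = £1,877.90. Insurer: £12,974 − £1,877.90 = £11,096.10.
Claim 5 — £8,776: deductible met; 30% of £8,776 = £2,632.80. That would push OOP to £7,682.80, over the £5,050 cap, so owner pays £5,050 − £5,050 = £0. Insurer: £8,776 − £0 = £8,776.
Insurer total = bills − owner's total = £27,762 − £5,050 = £22,712.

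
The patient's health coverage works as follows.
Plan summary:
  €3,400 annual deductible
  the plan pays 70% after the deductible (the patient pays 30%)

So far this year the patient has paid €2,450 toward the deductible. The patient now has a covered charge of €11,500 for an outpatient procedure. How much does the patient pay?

Remaining deductible: €3,400 − €2,450 = €950.
After the €950 deductible portion, €11,500 − €950 = €10,550 is subject to coinsurance.
30% of €10,550 = €3,165 falls to the patient.
That puts the patient's cost at €950 + €3,165 = €4,115.

€4,115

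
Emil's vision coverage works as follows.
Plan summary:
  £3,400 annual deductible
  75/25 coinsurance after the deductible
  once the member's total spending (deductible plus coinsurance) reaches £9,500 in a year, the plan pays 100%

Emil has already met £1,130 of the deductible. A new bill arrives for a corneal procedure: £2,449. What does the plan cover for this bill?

£134.25

£1,130 of the £3,400 deductible is already met, leaving £2,270.
After the £2,270 deductible portion, £2,449 − £2,270 = £179 is subject to coinsurance.
25% of £179 = £44.75 falls to the member.
That puts the member's cost at £2,270 + £44.75 = £2,314.75 before any cap.
Cumulative spending £1,130 + £2,314.75 = £3,444.75 stays under the £9,500 maximum.
The insurer covers the remainder: £2,449 − £2,314.75 = £134.25.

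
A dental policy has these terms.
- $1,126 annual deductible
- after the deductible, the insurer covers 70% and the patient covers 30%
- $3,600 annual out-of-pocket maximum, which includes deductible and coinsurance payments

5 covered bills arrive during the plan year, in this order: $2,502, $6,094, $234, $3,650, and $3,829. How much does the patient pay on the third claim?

$70.20

Claim 1 ($2,502): $1,126 to deductible, leaving $1,376; patient's 30% is $412.80. Cost to patient: $1,538.80. OOP to date $1,538.80.
Claim 2 ($6,094): 30% coinsurance on $6,094 = $1,828.20. Patient owes $1,828.20 (running OOP $3,367).
Claim 3 ($234): 30% coinsurance on $234 = $70.20. Cost to patient: $70.20. OOP to date $3,437.20.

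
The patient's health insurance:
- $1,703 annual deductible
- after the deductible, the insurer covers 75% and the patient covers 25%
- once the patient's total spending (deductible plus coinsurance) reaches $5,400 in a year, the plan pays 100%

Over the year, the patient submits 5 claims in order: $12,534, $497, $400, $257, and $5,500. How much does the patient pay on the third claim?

$100

#1 ($12,534): $1,703 to deductible, leaving $10,831; coinsurance $10,831 × 25% = $2,707.75. Cost to patient: $4,410.75. OOP to date $4,410.75.
#2 ($497): deductible met; 25% of $497 = $124.25. Cost to patient: $124.25. OOP to date $4,535.
#3 ($400): 25% coinsurance on $400 = $100. Patient owes $100 (running OOP $4,635).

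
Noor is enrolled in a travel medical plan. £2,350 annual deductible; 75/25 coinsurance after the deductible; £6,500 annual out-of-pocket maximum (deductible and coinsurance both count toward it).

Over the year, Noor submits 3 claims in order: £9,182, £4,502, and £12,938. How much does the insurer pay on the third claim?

Claim 1 (£9,182): £2,350 to deductible, leaving £6,832; 25% of £6,832 = £1,708. Traveler owes £4,058 (running OOP £4,058). Insurer: £9,182 − £4,058 = £5,124.
Claim 2 (£4,502): deductible met; 25% of £4,502 = £1,125.50. Traveler pays £1,125.50; OOP now £5,183.50. Plan pays £4,502 − £1,125.50 = £3,376.50.
Claim 3 (£12,938): 25% coinsurance on £12,938 = £3,234.50. OOP would hit £8,418 > £6,500, so the cap limits the traveler to £6,500 − £5,183.50 = £1,316.50. Insurer: £12,938 − £1,316.50 = £11,621.50.

£11,621.50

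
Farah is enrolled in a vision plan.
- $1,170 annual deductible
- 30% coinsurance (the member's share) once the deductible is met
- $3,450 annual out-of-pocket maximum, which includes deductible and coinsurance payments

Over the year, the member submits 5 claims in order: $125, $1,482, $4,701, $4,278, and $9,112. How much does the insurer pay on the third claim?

$3,290.70

#1 ($125): fully absorbed by the deductible. Member owes $125 (running OOP $125). Plan pays $125 − $125 = $0.
#2 ($1,482): deductible takes $1,045, $437 remains; 30% of $437 = $131.10. Member pays $1,176.10; OOP now $1,301.10. Insurer: $1,482 − $1,176.10 = $305.90.
#3 ($4,701): deductible already satisfied, so member's share is 30% × $4,701 = $1,410.30. Member pays $1,410.30; OOP now $2,711.40. Plan pays $4,701 − $1,410.30 = $3,290.70.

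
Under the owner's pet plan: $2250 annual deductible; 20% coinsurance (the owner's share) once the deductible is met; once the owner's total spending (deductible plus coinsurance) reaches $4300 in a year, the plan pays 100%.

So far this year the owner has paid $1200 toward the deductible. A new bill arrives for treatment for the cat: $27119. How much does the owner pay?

Deductible still to meet: $2250 − $1200 = $1050.
The remaining $26069 (= $27119 − $1050) moves to coinsurance.
20% of $26069 = $5213.80 falls to the owner.
That puts the owner's cost at $1050 + $5213.80 = $6263.80 before any cap.
Year-to-date out-of-pocket would reach $1200 + $6263.80 = $7463.80, above the $4300 maximum, so the owner pays only $4300 − $1200 = $3100.

$3100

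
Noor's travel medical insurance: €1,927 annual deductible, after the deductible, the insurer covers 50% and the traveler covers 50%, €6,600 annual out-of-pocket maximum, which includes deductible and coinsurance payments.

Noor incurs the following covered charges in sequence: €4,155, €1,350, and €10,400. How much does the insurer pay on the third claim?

€7,516

Claim 1 (€4,155): deductible takes €1,927, €2,228 remains; coinsurance €2,228 × 50% = €1,114. Traveler pays €3,041; OOP now €3,041. Insurer: €4,155 − €3,041 = €1,114.
Claim 2 (€1,350): deductible met; 50% of €1,350 = €675. Traveler pays €675; OOP now €3,716. Insurer: €1,350 − €675 = €675.
Claim 3 (€10,400): 50% coinsurance on €10,400 = €5,200. OOP would hit €8,916 > €6,600, so the cap limits the traveler to €6,600 − €3,716 = €2,884. Plan pays €10,400 − €2,884 = €7,516.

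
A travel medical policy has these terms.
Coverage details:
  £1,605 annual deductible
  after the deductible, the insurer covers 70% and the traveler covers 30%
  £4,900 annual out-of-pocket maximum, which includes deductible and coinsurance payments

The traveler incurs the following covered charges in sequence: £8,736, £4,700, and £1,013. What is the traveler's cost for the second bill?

£1,155.70

Claim 1 — £8,736: deductible takes £1,605, £7,131 remains; coinsurance £7,131 × 30% = £2,139.30. Traveler owes £3,744.30 (running OOP £3,744.30).
Claim 2 — £4,700: 30% coinsurance on £4,700 = £1,410. OOP would hit £5,154.30 > £4,900, so the cap limits the traveler to £4,900 − £3,744.30 = £1,155.70.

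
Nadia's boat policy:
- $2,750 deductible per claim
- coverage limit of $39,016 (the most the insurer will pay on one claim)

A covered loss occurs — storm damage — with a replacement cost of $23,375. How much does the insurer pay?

After the deductible, $23,375 − $2,750 = $20,625 remains.
That's under the $39,016 cap, so the insurer reimburses the full $20,625.

$20,625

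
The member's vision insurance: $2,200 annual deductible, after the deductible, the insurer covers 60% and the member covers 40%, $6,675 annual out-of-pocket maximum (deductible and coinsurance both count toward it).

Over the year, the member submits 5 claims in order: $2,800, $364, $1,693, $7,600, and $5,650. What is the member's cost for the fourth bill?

$3,040

#1 ($2,800): deductible takes $2,200, $600 remains; member's 40% is $240. Cost to member: $2,440. OOP to date $2,440.
#2 ($364): deductible already satisfied, so member's share is 40% × $364 = $145.60. Member pays $145.60; OOP now $2,585.60.
#3 ($1,693): deductible already satisfied, so member's share is 40% × $1,693 = $677.20. Member owes $677.20 (running OOP $3,262.80).
#4 ($7,600): deductible already satisfied, so member's share is 40% × $7,600 = $3,040. Member owes $3,040 (running OOP $6,302.80).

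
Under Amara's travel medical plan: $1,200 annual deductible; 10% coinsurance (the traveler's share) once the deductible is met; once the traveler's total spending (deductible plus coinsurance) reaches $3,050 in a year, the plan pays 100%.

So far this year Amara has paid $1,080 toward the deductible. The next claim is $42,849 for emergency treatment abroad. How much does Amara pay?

$1,970

Remaining deductible: $1,200 − $1,080 = $120.
After the $120 deductible portion, $42,849 − $120 = $42,729 is subject to coinsurance.
10% of $42,729 = $4,272.90 falls to the traveler.
That puts the traveler's cost at $120 + $4,272.90 = $4,392.90 before any cap.
Year-to-date out-of-pocket would reach $1,080 + $4,392.90 = $5,472.90, above the $3,050 maximum, so the traveler pays only $3,050 − $1,080 = $1,970.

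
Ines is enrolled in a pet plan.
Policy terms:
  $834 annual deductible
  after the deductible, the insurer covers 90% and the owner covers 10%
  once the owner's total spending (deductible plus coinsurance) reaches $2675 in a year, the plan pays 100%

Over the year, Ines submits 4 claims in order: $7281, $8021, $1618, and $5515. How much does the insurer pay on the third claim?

$1456.20

Claim 1 ($7281): deductible takes $834, $6447 remains; 10% of $6447 = $644.70. Cost to owner: $1478.70. OOP to date $1478.70. Plan pays $7281 − $1478.70 = $5802.30.
Claim 2 ($8021): deductible already satisfied, so owner's share is 10% × $8021 = $802.10. Owner owes $802.10 (running OOP $2280.80). Plan pays $8021 − $802.10 = $7218.90.
Claim 3 ($1618): deductible already satisfied, so owner's share is 10% × $1618 = $161.80. Owner owes $161.80 (running OOP $2442.60). Insurer: $1618 − $161.80 = $1456.20.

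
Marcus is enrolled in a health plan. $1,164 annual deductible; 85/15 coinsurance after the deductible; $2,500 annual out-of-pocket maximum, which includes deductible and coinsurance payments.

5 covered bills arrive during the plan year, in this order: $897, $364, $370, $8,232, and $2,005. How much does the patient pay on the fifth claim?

Claim 1 — $897: all of it applies to the deductible. Patient owes $897 (running OOP $897).
Claim 2 — $364: deductible takes $267, $97 remains; 15% of $97 = $14.55. Patient owes $281.55 (running OOP $1,178.55).
Claim 3 — $370: deductible met; 15% of $370 = $55.50. Patient pays $55.50; OOP now $1,234.05.
Claim 4 — $8,232: 15% coinsurance on $8,232 = $1,234.80. Cost to patient: $1,234.80. OOP to date $2,468.85.
Claim 5 — $2,005: deductible met; 15% of $2,005 = $300.75. Adding that to $2,468.85 gives $2,769.60, past the $2,500 cap; patient pays only $2,500 − $2,468.85 = $31.15.

$31.15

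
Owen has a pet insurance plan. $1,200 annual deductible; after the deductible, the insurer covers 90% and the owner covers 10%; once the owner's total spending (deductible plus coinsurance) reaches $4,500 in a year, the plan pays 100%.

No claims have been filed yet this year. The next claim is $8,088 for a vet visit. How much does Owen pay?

Nothing has been paid toward the $1,200 deductible, so the first $1,200 of this charge is applied there.
The remaining $6,888 (= $8,088 − $1,200) moves to coinsurance.
Owner's 10% share of $6,888 is $688.80.
So the owner owes $1,200 + $688.80 = $1,888.80 before any cap.
Cumulative spending $0 + $1,888.80 = $1,888.80 stays under the $4,500 maximum.

$1,888.80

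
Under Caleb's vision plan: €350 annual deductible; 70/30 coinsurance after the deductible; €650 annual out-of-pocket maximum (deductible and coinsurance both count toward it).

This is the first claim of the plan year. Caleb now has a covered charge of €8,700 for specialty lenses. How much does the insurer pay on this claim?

The full €350 deductible is still open; €350 of this bill applies to it.
The remaining €8,350 (= €8,700 − €350) moves to coinsurance.
Member's 30% share of €8,350 is €2,505.
Member responsibility before any cap: €350 + €2,505 = €2,855.
Year-to-date out-of-pocket would reach €0 + €2,855 = €2,855, above the €650 maximum, so the member pays only €650 − €0 = €650.
Insurer pays the balance: €8,700 − €650 = €8,050.

€8,050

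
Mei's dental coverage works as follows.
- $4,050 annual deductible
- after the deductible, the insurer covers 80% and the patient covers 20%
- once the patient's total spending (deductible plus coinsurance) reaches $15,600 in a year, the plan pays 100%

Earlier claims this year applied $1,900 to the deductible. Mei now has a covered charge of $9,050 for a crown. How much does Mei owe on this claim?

$3,530

Deductible still to meet: $4,050 − $1,900 = $2,150.
After the $2,150 deductible portion, $9,050 − $2,150 = $6,900 is subject to coinsurance.
20% of $6,900 = $1,380 falls to the patient.
That puts the patient's cost at $2,150 + $1,380 = $3,530 before any cap.
Cumulative spending $1,900 + $3,530 = $5,430 stays under the $15,600 maximum.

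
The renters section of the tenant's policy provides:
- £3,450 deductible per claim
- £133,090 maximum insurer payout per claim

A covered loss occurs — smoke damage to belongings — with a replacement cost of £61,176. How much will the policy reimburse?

£57,726

Less the £3,450 deductible: £61,176 − £3,450 = £57,726.
£57,726 is within the £133,090 limit, so the insurer pays £57,726.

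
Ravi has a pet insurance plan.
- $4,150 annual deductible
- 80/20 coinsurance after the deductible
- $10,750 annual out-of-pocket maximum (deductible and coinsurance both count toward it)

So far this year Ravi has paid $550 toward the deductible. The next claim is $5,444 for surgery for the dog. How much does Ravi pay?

Remaining deductible: $4,150 − $550 = $3,600.
That leaves $5,444 − $3,600 = $1,844 for coinsurance.
20% of $1,844 = $368.80 falls to the owner.
Owner responsibility before any cap: $3,600 + $368.80 = $3,968.80.
Total out-of-pocket so far would be $550 + $3,968.80 = $4,518.80, below the $10,750 cap — no reduction.

$3,968.80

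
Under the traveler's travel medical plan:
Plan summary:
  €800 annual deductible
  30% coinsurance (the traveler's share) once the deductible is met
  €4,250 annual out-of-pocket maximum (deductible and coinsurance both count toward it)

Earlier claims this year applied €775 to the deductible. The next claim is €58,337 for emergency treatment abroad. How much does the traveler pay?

€3,475

Remaining deductible: €800 − €775 = €25.
After the €25 deductible portion, €58,337 − €25 = €58,312 is subject to coinsurance.
Traveler's 30% share of €58,312 is €17,493.60.
Traveler responsibility before any cap: €25 + €17,493.60 = €17,518.60.
Adding €17,518.60 to the €775 already spent would give €18,293.60, which exceeds the €4,250 cap; the traveler pays just €4,250 − €775 = €3,475.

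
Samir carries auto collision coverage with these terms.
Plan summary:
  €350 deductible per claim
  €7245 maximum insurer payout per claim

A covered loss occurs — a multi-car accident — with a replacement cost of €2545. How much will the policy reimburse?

€2195

After the deductible, €2545 − €350 = €2195 remains.
€2195 ≤ €7245, so the limit doesn't bind; insurer pays €2195.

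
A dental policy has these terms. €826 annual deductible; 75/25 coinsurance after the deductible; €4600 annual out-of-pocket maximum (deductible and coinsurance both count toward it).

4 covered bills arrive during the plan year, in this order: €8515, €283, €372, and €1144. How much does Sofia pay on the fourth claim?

€286

Claim 1 (€8515): €826 finishes the deductible; €7689 goes to coinsurance; patient's 25% is €1922.25. Cost to patient: €2748.25. OOP to date €2748.25.
Claim 2 (€283): deductible already satisfied, so patient's share is 25% × €283 = €70.75. Cost to patient: €70.75. OOP to date €2819.
Claim 3 (€372): 25% coinsurance on €372 = €93. Patient pays €93; OOP now €2912.
Claim 4 (€1144): deductible already satisfied, so patient's share is 25% × €1144 = €286. Cost to patient: €286. OOP to date €3198.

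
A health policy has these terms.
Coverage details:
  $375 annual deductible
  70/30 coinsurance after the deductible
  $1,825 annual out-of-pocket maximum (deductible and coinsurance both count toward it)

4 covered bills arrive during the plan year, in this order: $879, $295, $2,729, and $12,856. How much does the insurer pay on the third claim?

Bill 1, $879: deductible takes $375, $504 remains; coinsurance $504 × 30% = $151.20. Patient pays $526.20; OOP now $526.20. Insurer: $879 − $526.20 = $352.80.
Bill 2, $295: deductible already satisfied, so patient's share is 30% × $295 = $88.50. Patient owes $88.50 (running OOP $614.70). Insurer: $295 − $88.50 = $206.50.
Bill 3, $2,729: deductible already satisfied, so patient's share is 30% × $2,729 = $818.70. Patient pays $818.70; OOP now $1,433.40. Plan pays $2,729 − $818.70 = $1,910.30.

$1,910.30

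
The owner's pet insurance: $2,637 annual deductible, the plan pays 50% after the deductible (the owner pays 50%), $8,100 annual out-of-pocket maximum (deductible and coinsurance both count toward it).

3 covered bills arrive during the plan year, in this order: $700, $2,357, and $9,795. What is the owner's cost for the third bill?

$4,897.50

Bill 1, $700: fully absorbed by the deductible. Owner pays $700; OOP now $700.
Bill 2, $2,357: deductible takes $1,937, $420 remains; 50% of $420 = $210. Owner owes $2,147 (running OOP $2,847).
Bill 3, $9,795: deductible already satisfied, so owner's share is 50% × $9,795 = $4,897.50. Owner owes $4,897.50 (running OOP $7,744.50).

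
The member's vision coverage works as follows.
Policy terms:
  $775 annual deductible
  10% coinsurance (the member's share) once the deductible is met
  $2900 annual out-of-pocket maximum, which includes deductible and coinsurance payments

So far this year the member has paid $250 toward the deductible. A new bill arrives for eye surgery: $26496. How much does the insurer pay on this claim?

$23846

$250 of the $775 deductible is already met, leaving $525.
The remaining $25971 (= $26496 − $525) moves to coinsurance.
10% of $25971 = $2597.10 falls to the member.
That puts the member's cost at $525 + $2597.10 = $3122.10 before any cap.
That would bring total out-of-pocket to $3372.10, past the $2900 cap. The member is capped at $2900 − $250 = $2650 on this claim.
The plan picks up $26496 − $2650 = $23846.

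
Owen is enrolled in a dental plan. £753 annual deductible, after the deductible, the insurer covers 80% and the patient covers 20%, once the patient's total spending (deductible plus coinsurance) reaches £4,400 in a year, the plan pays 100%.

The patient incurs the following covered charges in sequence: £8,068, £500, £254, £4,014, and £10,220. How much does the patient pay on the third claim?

Claim 1 (£8,068): deductible takes £753, £7,315 remains; coinsurance £7,315 × 20% = £1,463. Cost to patient: £2,216. OOP to date £2,216.
Claim 2 (£500): 20% coinsurance on £500 = £100. Patient pays £100; OOP now £2,316.
Claim 3 (£254): deductible met; 20% of £254 = £50.80. Patient owes £50.80 (running OOP £2,366.80).

£50.80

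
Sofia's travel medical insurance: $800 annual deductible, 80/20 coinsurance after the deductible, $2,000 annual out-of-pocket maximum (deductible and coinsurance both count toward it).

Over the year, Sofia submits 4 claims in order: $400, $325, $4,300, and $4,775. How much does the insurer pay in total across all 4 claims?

#1 ($400): all of it applies to the deductible. Traveler owes $400 (running OOP $400). Insurer: $400 − $400 = $0.
#2 ($325): fully absorbed by the deductible. Traveler pays $325; OOP now $725. Insurer: $325 − $325 = $0.
#3 ($4,300): $75 finishes the deductible; $4,225 goes to coinsurance; 20% of $4,225 = $845. Cost to traveler: $920. OOP to date $1,645. Insurer: $4,300 − $920 = $3,380.
#4 ($4,775): deductible met; 20% of $4,775 = $955. Adding that to $1,645 gives $2,600, past the $2,000 cap; traveler pays only $2,000 − $1,645 = $355. Plan pays $4,775 − $355 = $4,420.
Insurer total = bills − traveler's total = $9,800 − $2,000 = $7,800.

$7,800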